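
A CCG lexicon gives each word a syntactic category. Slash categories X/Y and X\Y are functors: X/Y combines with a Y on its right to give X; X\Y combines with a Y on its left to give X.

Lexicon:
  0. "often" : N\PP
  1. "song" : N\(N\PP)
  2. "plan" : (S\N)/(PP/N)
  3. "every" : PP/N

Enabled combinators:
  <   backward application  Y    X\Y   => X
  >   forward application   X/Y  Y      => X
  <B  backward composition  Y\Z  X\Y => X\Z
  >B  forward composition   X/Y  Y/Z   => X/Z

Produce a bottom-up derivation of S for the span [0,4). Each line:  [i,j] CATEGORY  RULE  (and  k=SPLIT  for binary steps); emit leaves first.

[0,1] N\PP  lex  "often"
[1,2] N\(N\PP)  lex  "song"
[0,2] N  <  k=1
[2,3] (S\N)/(PP/N)  lex  "plan"
[3,4] PP/N  lex  "every"
[2,4] S\N  >  k=3
[0,4] S  <  k=2

[0,4] S   <
  [0,2] N   <
    [0,1] "often" : N\PP
    [1,2] "song" : N\(N\PP)
  [2,4] S\N   >
    [2,3] "plan" : (S\N)/(PP/N)
    [3,4] "every" : PP/N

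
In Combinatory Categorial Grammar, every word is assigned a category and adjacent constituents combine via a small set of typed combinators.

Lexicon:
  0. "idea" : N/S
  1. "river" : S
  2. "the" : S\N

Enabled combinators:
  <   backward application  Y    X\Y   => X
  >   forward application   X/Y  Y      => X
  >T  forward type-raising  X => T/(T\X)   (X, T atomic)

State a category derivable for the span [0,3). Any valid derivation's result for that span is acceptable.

S

[0,3] S   <
  [0,2] N   >
    [0,1] "idea" : N/S
    [1,2] "river" : S
  [2,3] "the" : S\N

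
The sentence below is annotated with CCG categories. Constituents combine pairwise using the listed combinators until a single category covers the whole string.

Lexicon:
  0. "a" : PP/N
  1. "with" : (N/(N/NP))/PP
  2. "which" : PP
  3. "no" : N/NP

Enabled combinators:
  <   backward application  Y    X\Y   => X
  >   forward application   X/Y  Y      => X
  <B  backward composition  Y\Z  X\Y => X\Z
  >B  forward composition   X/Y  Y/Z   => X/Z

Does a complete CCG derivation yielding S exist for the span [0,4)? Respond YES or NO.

NO

PP/N (N/(N/NP))/PP PP N/NP
CKY chart[0,4] = {PP}; S ∉ chart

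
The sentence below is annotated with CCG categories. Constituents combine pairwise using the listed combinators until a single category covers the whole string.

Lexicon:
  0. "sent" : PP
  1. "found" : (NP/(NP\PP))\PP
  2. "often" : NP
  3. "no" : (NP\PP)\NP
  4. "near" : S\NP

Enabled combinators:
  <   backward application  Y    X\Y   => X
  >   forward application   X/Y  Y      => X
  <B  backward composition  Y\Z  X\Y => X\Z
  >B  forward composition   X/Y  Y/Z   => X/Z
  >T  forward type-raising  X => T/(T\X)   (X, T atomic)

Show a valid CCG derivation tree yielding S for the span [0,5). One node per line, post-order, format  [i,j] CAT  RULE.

[0,5] S   <
  [0,4] NP   >
    [0,2] NP/(NP\PP)   <
      [0,1] "sent" : PP
      [1,2] "found" : (NP/(NP\PP))\PP
    [2,4] NP\PP   <
      [2,3] "often" : NP
      [3,4] "no" : (NP\PP)\NP
  [4,5] "near" : S\NP

[0,1] PP  lex  "sent"
[1,2] (NP/(NP\PP))\PP  lex  "found"
[0,2] NP/(NP\PP)  <  k=1
[2,3] NP  lex  "often"
[3,4] (NP\PP)\NP  lex  "no"
[2,4] NP\PP  <  k=3
[0,4] NP  >  k=2
[4,5] S\NP  lex  "near"
[0,5] S  <  k=4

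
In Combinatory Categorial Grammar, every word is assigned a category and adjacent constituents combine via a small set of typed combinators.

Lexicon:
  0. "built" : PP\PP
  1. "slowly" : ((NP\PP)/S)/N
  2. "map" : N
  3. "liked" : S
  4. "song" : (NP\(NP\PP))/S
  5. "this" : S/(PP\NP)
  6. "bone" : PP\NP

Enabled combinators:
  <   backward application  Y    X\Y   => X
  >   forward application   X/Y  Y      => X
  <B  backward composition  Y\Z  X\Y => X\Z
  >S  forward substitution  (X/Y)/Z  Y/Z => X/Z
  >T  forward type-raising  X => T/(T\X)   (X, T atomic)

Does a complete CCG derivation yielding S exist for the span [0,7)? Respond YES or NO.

PP\PP ((NP\PP)/S)/N N S (NP\(NP\PP))/S S/(PP\NP) PP\NP
CKY chart[0,7] = {N/(N\NP), NP, NP/(NP\NP), PP/(PP\NP), S/(S\NP)}; S ∉ chart

NO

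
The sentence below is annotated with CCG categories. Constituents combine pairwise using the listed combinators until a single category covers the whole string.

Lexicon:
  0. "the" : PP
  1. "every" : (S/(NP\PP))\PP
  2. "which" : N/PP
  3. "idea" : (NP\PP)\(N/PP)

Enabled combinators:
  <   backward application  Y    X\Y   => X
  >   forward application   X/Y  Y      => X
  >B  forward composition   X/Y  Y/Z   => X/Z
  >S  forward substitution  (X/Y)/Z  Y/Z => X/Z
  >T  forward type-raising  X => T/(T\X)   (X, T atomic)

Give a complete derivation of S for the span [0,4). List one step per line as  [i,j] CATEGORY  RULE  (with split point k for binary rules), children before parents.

[0,1] PP  lex  "the"
[1,2] (S/(NP\PP))\PP  lex  "every"
[0,2] S/(NP\PP)  <  k=1
[2,3] N/PP  lex  "which"
[3,4] (NP\PP)\(N/PP)  lex  "idea"
[2,4] NP\PP  <  k=3
[0,4] S  >  k=2

[0,4] S   >
  [0,2] S/(NP\PP)   <
    [0,1] "the" : PP
    [1,2] "every" : (S/(NP\PP))\PP
  [2,4] NP\PP   <
    [2,3] "which" : N/PP
    [3,4] "idea" : (NP\PP)\(N/PP)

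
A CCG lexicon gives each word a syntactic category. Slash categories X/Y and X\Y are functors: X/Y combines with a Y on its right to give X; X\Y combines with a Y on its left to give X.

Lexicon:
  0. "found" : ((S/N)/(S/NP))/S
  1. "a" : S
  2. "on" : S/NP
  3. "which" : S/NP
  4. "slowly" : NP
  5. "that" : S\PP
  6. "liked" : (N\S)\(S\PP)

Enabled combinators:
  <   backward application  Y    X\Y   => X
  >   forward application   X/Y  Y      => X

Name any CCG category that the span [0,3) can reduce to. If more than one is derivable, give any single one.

[0,7] S   >
  [0,3] S/N   >
    [0,2] (S/N)/(S/NP)   >
      [0,1] "found" : ((S/N)/(S/NP))/S
      [1,2] "a" : S
    [2,3] "on" : S/NP
  [3,7] N   <
    [3,5] S   >
      [3,4] "which" : S/NP
      [4,5] "slowly" : NP
    [5,7] N\S   <
      [5,6] "that" : S\PP
      [6,7] "liked" : (N\S)\(S\PP)

S/N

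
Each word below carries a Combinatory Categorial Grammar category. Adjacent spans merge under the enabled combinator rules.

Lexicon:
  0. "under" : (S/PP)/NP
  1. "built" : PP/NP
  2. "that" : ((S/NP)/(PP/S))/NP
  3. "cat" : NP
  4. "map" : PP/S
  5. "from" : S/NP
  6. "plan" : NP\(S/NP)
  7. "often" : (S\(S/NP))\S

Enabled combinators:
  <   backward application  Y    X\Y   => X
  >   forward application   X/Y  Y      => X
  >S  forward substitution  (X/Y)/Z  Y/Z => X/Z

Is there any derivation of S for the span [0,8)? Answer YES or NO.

[0,8] S   <
  [0,2] S/NP   >S
    [0,1] "under" : (S/PP)/NP
    [1,2] "built" : PP/NP
  [2,8] S\(S/NP)   <
    [2,7] S   >
      [2,5] S/NP   >
        [2,4] (S/NP)/(PP/S)   >
          [2,3] "that" : ((S/NP)/(PP/S))/NP
          [3,4] "cat" : NP
        [4,5] "map" : PP/S
      [5,7] NP   <
        [5,6] "from" : S/NP
        [6,7] "plan" : NP\(S/NP)
    [7,8] "often" : (S\(S/NP))\S

YES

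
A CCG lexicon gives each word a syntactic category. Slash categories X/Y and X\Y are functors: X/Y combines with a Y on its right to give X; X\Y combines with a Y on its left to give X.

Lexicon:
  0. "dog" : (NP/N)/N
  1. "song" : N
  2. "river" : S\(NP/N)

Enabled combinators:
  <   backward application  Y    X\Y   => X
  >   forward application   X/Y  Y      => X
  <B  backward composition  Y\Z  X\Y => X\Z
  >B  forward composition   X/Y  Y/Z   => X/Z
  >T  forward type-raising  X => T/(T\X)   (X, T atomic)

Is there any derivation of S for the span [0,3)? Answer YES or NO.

[0,3] S   <
  [0,2] NP/N   >
    [0,1] "dog" : (NP/N)/N
    [1,2] "song" : N
  [2,3] "river" : S\(NP/N)

YES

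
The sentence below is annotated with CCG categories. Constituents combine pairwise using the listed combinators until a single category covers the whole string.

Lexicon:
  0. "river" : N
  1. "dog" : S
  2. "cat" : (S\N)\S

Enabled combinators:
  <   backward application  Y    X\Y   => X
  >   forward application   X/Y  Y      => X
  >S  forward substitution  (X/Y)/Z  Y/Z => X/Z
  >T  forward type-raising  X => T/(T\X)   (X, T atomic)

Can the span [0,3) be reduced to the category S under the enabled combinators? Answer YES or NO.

[0,3] S   >
  [0,1] S/(S\N)   >T
    [0,1] "river" : N
  [1,3] S\N   <
    [1,2] "dog" : S
    [2,3] "cat" : (S\N)\S

YES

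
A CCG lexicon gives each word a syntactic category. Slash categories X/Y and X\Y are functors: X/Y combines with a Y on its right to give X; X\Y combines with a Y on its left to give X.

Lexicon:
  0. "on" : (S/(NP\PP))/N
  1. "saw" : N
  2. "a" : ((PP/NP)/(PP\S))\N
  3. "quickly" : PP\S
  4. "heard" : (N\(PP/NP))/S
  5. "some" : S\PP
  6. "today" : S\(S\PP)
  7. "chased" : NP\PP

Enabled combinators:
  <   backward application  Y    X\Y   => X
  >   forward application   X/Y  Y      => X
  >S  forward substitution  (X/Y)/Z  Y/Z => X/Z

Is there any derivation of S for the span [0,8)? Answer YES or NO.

YES

[0,8] S   >
  [0,7] S/(NP\PP)   >
    [0,1] "on" : (S/(NP\PP))/N
    [1,7] N   <
      [1,4] PP/NP   >
        [1,3] (PP/NP)/(PP\S)   <
          [1,2] "saw" : N
          [2,3] "a" : ((PP/NP)/(PP\S))\N
        [3,4] "quickly" : PP\S
      [4,7] N\(PP/NP)   >
        [4,5] "heard" : (N\(PP/NP))/S
        [5,7] S   <
          [5,6] "some" : S\PP
          [6,7] "today" : S\(S\PP)
  [7,8] "chased" : NP\PP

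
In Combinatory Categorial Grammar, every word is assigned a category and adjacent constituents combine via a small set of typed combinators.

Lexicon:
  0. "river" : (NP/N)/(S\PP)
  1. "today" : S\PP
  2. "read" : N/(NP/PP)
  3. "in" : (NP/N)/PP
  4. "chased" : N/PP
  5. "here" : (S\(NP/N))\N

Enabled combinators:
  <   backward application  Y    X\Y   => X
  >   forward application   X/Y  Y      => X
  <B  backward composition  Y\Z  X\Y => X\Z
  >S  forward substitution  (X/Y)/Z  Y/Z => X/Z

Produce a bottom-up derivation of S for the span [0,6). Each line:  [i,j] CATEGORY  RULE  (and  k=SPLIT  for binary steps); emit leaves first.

[0,1] (NP/N)/(S\PP)  lex  "river"
[1,2] S\PP  lex  "today"
[0,2] NP/N  >  k=1
[2,3] N/(NP/PP)  lex  "read"
[3,4] (NP/N)/PP  lex  "in"
[4,5] N/PP  lex  "chased"
[3,5] NP/PP  >S  k=4
[2,5] N  >  k=3
[5,6] (S\(NP/N))\N  lex  "here"
[2,6] S\(NP/N)  <  k=5
[0,6] S  <  k=2

[0,6] S   <
  [0,2] NP/N   >
    [0,1] "river" : (NP/N)/(S\PP)
    [1,2] "today" : S\PP
  [2,6] S\(NP/N)   <
    [2,5] N   >
      [2,3] "read" : N/(NP/PP)
      [3,5] NP/PP   >S
        [3,4] "in" : (NP/N)/PP
        [4,5] "chased" : N/PP
    [5,6] "here" : (S\(NP/N))\N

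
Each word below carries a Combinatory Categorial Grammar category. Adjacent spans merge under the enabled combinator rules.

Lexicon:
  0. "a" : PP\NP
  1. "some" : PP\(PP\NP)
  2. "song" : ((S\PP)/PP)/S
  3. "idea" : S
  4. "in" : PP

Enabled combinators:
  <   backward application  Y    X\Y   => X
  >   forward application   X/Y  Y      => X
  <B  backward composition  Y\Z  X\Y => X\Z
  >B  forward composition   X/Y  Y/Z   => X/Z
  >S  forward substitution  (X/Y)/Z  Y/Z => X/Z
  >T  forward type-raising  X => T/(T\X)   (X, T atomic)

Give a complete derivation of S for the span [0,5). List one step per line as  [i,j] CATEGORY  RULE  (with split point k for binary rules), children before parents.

[0,1] PP\NP  lex  "a"
[1,2] PP\(PP\NP)  lex  "some"
[0,2] PP  <  k=1
[2,3] ((S\PP)/PP)/S  lex  "song"
[3,4] S  lex  "idea"
[2,4] (S\PP)/PP  >  k=3
[4,5] PP  lex  "in"
[2,5] S\PP  >  k=4
[0,5] S  <  k=2

[0,5] S   <
  [0,2] PP   <
    [0,1] "a" : PP\NP
    [1,2] "some" : PP\(PP\NP)
  [2,5] S\PP   >
    [2,4] (S\PP)/PP   >
      [2,3] "song" : ((S\PP)/PP)/S
      [3,4] "idea" : S
    [4,5] "in" : PP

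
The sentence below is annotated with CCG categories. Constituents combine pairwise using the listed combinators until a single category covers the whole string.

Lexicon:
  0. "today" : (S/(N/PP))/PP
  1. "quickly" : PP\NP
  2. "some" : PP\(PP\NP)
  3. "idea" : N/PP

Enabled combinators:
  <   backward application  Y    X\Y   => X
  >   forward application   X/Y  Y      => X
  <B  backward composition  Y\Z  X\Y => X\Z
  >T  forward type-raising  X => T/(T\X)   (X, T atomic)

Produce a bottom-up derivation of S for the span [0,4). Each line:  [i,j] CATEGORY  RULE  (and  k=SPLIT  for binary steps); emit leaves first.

[0,1] (S/(N/PP))/PP  lex  "today"
[1,2] PP\NP  lex  "quickly"
[2,3] PP\(PP\NP)  lex  "some"
[1,3] PP  <  k=2
[0,3] S/(N/PP)  >  k=1
[3,4] N/PP  lex  "idea"
[0,4] S  >  k=3

[0,4] S   >
  [0,3] S/(N/PP)   >
    [0,1] "today" : (S/(N/PP))/PP
    [1,3] PP   <
      [1,2] "quickly" : PP\NP
      [2,3] "some" : PP\(PP\NP)
  [3,4] "idea" : N/PP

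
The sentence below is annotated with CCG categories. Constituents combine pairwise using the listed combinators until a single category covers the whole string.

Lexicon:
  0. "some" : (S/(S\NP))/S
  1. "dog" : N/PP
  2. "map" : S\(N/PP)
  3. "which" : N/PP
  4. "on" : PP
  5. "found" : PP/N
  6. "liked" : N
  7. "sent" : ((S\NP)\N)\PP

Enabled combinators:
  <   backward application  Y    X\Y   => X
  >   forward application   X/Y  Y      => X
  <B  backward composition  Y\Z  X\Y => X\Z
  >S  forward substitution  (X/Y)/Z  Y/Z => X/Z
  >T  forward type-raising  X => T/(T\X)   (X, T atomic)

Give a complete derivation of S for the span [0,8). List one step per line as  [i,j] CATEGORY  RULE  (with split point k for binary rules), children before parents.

[0,1] (S/(S\NP))/S  lex  "some"
[1,2] N/PP  lex  "dog"
[2,3] S\(N/PP)  lex  "map"
[1,3] S  <  k=2
[0,3] S/(S\NP)  >  k=1
[3,4] N/PP  lex  "which"
[4,5] PP  lex  "on"
[3,5] N  >  k=4
[5,6] PP/N  lex  "found"
[6,7] N  lex  "liked"
[5,7] PP  >  k=6
[7,8] ((S\NP)\N)\PP  lex  "sent"
[5,8] (S\NP)\N  <  k=7
[3,8] S\NP  <  k=5
[0,8] S  >  k=3

[0,8] S   >
  [0,3] S/(S\NP)   >
    [0,1] "some" : (S/(S\NP))/S
    [1,3] S   <
      [1,2] "dog" : N/PP
      [2,3] "map" : S\(N/PP)
  [3,8] S\NP   <
    [3,5] N   >
      [3,4] "which" : N/PP
      [4,5] "on" : PP
    [5,8] (S\NP)\N   <
      [5,7] PP   >
        [5,6] "found" : PP/N
        [6,7] "liked" : N
      [7,8] "sent" : ((S\NP)\N)\PP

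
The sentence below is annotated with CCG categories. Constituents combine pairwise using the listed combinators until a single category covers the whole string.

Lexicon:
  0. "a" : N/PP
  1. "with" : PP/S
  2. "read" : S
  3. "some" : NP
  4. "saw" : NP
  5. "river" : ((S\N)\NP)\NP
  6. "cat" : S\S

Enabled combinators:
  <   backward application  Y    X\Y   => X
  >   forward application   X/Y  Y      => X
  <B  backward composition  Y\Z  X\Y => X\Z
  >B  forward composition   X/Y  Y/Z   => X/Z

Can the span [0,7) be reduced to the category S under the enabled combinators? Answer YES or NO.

[0,7] S   <
  [0,3] N   >
    [0,1] "a" : N/PP
    [1,3] PP   >
      [1,2] "with" : PP/S
      [2,3] "read" : S
  [3,7] S\N   <B
    [3,6] S\N   <
      [3,4] "some" : NP
      [4,6] (S\N)\NP   <
        [4,5] "saw" : NP
        [5,6] "river" : ((S\N)\NP)\NP
    [6,7] "cat" : S\S

YES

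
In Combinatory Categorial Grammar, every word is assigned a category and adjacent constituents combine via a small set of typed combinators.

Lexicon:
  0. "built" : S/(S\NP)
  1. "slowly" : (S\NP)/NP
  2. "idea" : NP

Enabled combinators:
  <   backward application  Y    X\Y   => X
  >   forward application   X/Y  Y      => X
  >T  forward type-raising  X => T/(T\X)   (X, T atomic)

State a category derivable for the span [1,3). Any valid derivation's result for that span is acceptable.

S\NP

[0,3] S   >
  [0,1] "built" : S/(S\NP)
  [1,3] S\NP   >
    [1,2] "slowly" : (S\NP)/NP
    [2,3] "idea" : NP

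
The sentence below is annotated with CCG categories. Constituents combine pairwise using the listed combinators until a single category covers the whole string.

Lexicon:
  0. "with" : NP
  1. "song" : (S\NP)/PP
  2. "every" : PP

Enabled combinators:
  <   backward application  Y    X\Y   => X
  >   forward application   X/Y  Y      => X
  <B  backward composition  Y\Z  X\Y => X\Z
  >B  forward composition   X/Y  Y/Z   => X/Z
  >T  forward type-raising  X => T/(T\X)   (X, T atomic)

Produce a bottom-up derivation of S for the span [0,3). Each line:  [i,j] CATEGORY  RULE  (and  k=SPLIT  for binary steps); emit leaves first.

[0,3] S   <
  [0,1] "with" : NP
  [1,3] S\NP   >
    [1,2] "song" : (S\NP)/PP
    [2,3] "every" : PP

[0,1] NP  lex  "with"
[1,2] (S\NP)/PP  lex  "song"
[2,3] PP  lex  "every"
[1,3] S\NP  >  k=2
[0,3] S  <  k=1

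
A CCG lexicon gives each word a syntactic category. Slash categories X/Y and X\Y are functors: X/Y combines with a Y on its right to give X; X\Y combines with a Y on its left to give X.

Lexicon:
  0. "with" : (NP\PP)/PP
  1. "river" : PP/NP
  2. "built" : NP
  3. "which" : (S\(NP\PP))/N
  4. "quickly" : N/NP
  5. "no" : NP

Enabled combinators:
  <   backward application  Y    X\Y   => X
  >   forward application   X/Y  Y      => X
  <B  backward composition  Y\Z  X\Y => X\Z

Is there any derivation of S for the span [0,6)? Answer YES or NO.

YES

[0,6] S   <
  [0,3] NP\PP   >
    [0,1] "with" : (NP\PP)/PP
    [1,3] PP   >
      [1,2] "river" : PP/NP
      [2,3] "built" : NP
  [3,6] S\(NP\PP)   >
    [3,4] "which" : (S\(NP\PP))/N
    [4,6] N   >
      [4,5] "quickly" : N/NP
      [5,6] "no" : NP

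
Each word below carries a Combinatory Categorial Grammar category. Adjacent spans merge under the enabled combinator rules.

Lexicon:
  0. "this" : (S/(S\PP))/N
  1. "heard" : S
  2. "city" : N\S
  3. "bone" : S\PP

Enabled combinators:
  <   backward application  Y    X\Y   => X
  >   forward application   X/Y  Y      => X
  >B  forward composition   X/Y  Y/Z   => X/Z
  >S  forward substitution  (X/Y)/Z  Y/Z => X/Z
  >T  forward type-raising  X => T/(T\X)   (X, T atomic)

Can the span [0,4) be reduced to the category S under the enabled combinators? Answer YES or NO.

[0,4] S   >
  [0,3] S/(S\PP)   >
    [0,1] "this" : (S/(S\PP))/N
    [1,3] N   <
      [1,2] "heard" : S
      [2,3] "city" : N\S
  [3,4] "bone" : S\PP

YES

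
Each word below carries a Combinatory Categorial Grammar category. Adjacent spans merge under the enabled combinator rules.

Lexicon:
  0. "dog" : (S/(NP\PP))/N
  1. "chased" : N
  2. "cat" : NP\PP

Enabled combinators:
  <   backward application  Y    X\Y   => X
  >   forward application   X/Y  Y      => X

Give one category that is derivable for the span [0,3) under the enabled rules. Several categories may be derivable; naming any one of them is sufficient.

S

[0,3] S   >
  [0,2] S/(NP\PP)   >
    [0,1] "dog" : (S/(NP\PP))/N
    [1,2] "chased" : N
  [2,3] "cat" : NP\PP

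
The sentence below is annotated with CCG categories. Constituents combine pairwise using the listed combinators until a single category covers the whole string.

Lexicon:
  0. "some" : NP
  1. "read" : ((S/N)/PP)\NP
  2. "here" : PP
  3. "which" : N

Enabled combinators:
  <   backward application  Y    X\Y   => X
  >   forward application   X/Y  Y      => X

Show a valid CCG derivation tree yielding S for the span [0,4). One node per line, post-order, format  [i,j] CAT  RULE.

[0,4] S   >
  [0,3] S/N   >
    [0,2] (S/N)/PP   <
      [0,1] "some" : NP
      [1,2] "read" : ((S/N)/PP)\NP
    [2,3] "here" : PP
  [3,4] "which" : N

[0,1] NP  lex  "some"
[1,2] ((S/N)/PP)\NP  lex  "read"
[0,2] (S/N)/PP  <  k=1
[2,3] PP  lex  "here"
[0,3] S/N  >  k=2
[3,4] N  lex  "which"
[0,4] S  >  k=3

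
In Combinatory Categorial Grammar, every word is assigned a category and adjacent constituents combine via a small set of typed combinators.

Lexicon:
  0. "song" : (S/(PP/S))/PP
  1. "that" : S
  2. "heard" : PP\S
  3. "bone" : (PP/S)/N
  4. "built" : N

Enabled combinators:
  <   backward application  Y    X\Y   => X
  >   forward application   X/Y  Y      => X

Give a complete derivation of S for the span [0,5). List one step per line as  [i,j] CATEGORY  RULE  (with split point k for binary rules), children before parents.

[0,5] S   >
  [0,3] S/(PP/S)   >
    [0,1] "song" : (S/(PP/S))/PP
    [1,3] PP   <
      [1,2] "that" : S
      [2,3] "heard" : PP\S
  [3,5] PP/S   >
    [3,4] "bone" : (PP/S)/N
    [4,5] "built" : N

[0,1] (S/(PP/S))/PP  lex  "song"
[1,2] S  lex  "that"
[2,3] PP\S  lex  "heard"
[1,3] PP  <  k=2
[0,3] S/(PP/S)  >  k=1
[3,4] (PP/S)/N  lex  "bone"
[4,5] N  lex  "built"
[3,5] PP/S  >  k=4
[0,5] S  >  k=3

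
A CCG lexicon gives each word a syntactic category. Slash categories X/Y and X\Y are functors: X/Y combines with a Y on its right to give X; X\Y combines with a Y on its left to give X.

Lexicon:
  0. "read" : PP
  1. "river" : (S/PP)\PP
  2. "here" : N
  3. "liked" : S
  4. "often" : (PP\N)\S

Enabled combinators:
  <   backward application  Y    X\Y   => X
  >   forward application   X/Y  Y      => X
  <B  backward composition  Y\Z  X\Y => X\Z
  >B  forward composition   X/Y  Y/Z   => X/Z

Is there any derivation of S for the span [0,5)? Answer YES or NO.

[0,5] S   >
  [0,2] S/PP   <
    [0,1] "read" : PP
    [1,2] "river" : (S/PP)\PP
  [2,5] PP   <
    [2,3] "here" : N
    [3,5] PP\N   <
      [3,4] "liked" : S
      [4,5] "often" : (PP\N)\S

YES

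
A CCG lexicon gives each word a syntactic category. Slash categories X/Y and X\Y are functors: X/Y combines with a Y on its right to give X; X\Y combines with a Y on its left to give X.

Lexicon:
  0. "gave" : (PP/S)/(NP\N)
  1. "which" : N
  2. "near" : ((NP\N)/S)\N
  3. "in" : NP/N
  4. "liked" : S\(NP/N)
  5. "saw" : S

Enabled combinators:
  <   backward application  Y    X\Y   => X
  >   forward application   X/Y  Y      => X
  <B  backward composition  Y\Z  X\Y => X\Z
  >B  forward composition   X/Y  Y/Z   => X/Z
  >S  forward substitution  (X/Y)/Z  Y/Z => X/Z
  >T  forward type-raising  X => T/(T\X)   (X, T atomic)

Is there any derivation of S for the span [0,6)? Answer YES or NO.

(PP/S)/(NP\N) N ((NP\N)/S)\N NP/N S\(NP/N) S
CKY chart[0,6] = {N/(N\PP), NP/(NP\PP), PP, PP/(PP\PP), PP/(S\S), S/(S\PP)}; S ∉ chart

NO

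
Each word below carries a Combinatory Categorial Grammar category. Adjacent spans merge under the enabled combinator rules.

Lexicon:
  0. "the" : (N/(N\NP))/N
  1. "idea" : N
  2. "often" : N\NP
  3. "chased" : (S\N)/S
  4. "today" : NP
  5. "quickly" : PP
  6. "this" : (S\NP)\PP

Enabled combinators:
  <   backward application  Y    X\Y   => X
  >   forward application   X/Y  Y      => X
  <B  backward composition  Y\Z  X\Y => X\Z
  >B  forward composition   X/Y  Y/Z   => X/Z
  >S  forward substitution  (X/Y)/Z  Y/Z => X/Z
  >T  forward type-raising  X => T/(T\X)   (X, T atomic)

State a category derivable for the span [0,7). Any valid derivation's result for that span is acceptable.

[0,7] S   <
  [0,3] N   >
    [0,2] N/(N\NP)   >
      [0,1] "the" : (N/(N\NP))/N
      [1,2] "idea" : N
    [2,3] "often" : N\NP
  [3,7] S\N   >
    [3,4] "chased" : (S\N)/S
    [4,7] S   >
      [4,5] S/(S\NP)   >T
        [4,5] "today" : NP
      [5,7] S\NP   <
        [5,6] "quickly" : PP
        [6,7] "this" : (S\NP)\PP

S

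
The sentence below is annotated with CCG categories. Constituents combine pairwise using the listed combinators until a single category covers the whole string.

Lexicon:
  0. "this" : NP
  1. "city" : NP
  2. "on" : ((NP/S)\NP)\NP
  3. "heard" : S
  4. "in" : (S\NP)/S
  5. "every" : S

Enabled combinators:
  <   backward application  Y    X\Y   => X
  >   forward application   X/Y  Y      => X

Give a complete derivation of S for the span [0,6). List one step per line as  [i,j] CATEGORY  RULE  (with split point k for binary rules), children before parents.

[0,1] NP  lex  "this"
[1,2] NP  lex  "city"
[2,3] ((NP/S)\NP)\NP  lex  "on"
[1,3] (NP/S)\NP  <  k=2
[0,3] NP/S  <  k=1
[3,4] S  lex  "heard"
[0,4] NP  >  k=3
[4,5] (S\NP)/S  lex  "in"
[5,6] S  lex  "every"
[4,6] S\NP  >  k=5
[0,6] S  <  k=4

[0,6] S   <
  [0,4] NP   >
    [0,3] NP/S   <
      [0,1] "this" : NP
      [1,3] (NP/S)\NP   <
        [1,2] "city" : NP
        [2,3] "on" : ((NP/S)\NP)\NP
    [3,4] "heard" : S
  [4,6] S\NP   >
    [4,5] "in" : (S\NP)/S
    [5,6] "every" : S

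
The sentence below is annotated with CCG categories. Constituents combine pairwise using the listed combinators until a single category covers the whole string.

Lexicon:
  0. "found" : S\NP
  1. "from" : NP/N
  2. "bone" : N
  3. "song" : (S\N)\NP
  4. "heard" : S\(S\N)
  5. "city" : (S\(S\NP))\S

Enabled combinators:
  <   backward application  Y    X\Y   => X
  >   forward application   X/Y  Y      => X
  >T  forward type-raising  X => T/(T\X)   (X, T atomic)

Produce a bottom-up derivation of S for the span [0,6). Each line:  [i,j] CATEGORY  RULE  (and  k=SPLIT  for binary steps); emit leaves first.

[0,1] S\NP  lex  "found"
[1,2] NP/N  lex  "from"
[2,3] N  lex  "bone"
[1,3] NP  >  k=2
[3,4] (S\N)\NP  lex  "song"
[1,4] S\N  <  k=3
[4,5] S\(S\N)  lex  "heard"
[1,5] S  <  k=4
[5,6] (S\(S\NP))\S  lex  "city"
[1,6] S\(S\NP)  <  k=5
[0,6] S  <  k=1

[0,6] S   <
  [0,1] "found" : S\NP
  [1,6] S\(S\NP)   <
    [1,5] S   <
      [1,4] S\N   <
        [1,3] NP   >
          [1,2] "from" : NP/N
          [2,3] "bone" : N
        [3,4] "song" : (S\N)\NP
      [4,5] "heard" : S\(S\N)
    [5,6] "city" : (S\(S\NP))\S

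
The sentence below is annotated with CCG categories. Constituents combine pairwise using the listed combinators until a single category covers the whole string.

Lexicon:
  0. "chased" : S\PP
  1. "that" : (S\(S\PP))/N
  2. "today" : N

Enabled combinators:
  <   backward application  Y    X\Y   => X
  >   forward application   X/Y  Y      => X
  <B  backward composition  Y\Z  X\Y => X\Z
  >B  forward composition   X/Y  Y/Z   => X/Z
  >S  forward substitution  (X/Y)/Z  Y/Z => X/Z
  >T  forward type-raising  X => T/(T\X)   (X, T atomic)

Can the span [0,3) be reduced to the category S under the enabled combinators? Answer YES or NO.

YES

[0,3] S   <
  [0,1] "chased" : S\PP
  [1,3] S\(S\PP)   >
    [1,2] "that" : (S\(S\PP))/N
    [2,3] "today" : N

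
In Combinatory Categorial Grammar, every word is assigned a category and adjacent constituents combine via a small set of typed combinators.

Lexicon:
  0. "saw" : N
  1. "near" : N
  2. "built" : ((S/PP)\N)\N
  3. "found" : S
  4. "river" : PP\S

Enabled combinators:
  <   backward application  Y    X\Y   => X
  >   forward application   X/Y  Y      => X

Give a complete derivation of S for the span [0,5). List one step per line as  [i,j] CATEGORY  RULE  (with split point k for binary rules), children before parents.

[0,5] S   >
  [0,3] S/PP   <
    [0,1] "saw" : N
    [1,3] (S/PP)\N   <
      [1,2] "near" : N
      [2,3] "built" : ((S/PP)\N)\N
  [3,5] PP   <
    [3,4] "found" : S
    [4,5] "river" : PP\S

[0,1] N  lex  "saw"
[1,2] N  lex  "near"
[2,3] ((S/PP)\N)\N  lex  "built"
[1,3] (S/PP)\N  <  k=2
[0,3] S/PP  <  k=1
[3,4] S  lex  "found"
[4,5] PP\S  lex  "river"
[3,5] PP  <  k=4
[0,5] S  >  k=3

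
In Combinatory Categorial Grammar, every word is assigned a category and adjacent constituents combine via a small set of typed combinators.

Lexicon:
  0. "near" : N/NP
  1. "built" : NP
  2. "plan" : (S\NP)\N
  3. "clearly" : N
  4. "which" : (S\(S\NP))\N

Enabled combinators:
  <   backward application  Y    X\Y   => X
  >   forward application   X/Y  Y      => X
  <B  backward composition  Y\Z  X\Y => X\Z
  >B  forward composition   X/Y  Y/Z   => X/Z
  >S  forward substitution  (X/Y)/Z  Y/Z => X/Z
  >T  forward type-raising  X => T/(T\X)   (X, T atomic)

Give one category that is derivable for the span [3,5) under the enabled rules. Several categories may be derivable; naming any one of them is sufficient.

S\(S\NP)

[0,5] S   <
  [0,3] S\NP   <
    [0,2] N   >
      [0,1] "near" : N/NP
      [1,2] "built" : NP
    [2,3] "plan" : (S\NP)\N
  [3,5] S\(S\NP)   <
    [3,4] "clearly" : N
    [4,5] "which" : (S\(S\NP))\N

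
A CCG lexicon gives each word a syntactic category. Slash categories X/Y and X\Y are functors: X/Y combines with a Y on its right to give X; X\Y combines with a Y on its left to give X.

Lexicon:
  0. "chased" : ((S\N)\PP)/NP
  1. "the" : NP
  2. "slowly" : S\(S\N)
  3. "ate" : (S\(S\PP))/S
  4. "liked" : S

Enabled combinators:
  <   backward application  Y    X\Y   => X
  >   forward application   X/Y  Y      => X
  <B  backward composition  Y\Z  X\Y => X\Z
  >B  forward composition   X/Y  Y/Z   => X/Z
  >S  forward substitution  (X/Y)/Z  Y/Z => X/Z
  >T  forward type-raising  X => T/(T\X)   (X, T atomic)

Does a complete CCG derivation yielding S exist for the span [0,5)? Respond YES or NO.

YES

[0,5] S   <
  [0,3] S\PP   <B
    [0,2] (S\N)\PP   >
      [0,1] "chased" : ((S\N)\PP)/NP
      [1,2] "the" : NP
    [2,3] "slowly" : S\(S\N)
  [3,5] S\(S\PP)   >
    [3,4] "ate" : (S\(S\PP))/S
    [4,5] "liked" : S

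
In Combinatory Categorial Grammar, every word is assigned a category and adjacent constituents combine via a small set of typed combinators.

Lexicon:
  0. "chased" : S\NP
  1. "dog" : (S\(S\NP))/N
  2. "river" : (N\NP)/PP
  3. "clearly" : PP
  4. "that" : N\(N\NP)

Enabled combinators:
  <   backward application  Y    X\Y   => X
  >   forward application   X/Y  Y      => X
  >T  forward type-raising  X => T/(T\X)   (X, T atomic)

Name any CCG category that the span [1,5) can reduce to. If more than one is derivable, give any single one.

[0,5] S   <
  [0,1] "chased" : S\NP
  [1,5] S\(S\NP)   >
    [1,2] "dog" : (S\(S\NP))/N
    [2,5] N   <
      [2,4] N\NP   >
        [2,3] "river" : (N\NP)/PP
        [3,4] "clearly" : PP
      [4,5] "that" : N\(N\NP)

S\(S\NP)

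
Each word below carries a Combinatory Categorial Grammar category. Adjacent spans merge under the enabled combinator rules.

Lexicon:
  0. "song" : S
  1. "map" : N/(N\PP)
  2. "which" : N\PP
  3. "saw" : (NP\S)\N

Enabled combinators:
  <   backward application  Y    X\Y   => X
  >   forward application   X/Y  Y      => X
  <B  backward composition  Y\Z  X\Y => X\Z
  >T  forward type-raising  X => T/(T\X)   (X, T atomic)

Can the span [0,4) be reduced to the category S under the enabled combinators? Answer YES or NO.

NO

S N/(N\PP) N\PP (NP\S)\N
CKY chart[0,4] = {N/(N\NP), NP, NP/(NP\NP), PP/(PP\NP), S/(S\NP)}; S ∉ chart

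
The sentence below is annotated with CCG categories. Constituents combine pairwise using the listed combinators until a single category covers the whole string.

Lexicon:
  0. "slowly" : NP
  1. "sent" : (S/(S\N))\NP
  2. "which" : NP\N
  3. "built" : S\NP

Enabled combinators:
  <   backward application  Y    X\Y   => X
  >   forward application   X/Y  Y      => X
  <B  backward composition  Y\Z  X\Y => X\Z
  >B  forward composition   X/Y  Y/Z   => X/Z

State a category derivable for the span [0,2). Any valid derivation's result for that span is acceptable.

S/(S\N)

[0,4] S   >
  [0,2] S/(S\N)   <
    [0,1] "slowly" : NP
    [1,2] "sent" : (S/(S\N))\NP
  [2,4] S\N   <B
    [2,3] "which" : NP\N
    [3,4] "built" : S\NP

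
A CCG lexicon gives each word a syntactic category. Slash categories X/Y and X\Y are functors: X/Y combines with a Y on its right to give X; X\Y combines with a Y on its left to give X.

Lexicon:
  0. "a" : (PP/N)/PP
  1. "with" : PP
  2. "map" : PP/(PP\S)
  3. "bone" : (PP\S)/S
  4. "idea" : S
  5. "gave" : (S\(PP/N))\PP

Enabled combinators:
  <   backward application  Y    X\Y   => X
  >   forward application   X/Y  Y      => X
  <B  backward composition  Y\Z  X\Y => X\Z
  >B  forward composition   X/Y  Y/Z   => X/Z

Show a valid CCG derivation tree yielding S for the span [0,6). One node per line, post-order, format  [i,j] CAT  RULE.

[0,1] (PP/N)/PP  lex  "a"
[1,2] PP  lex  "with"
[0,2] PP/N  >  k=1
[2,3] PP/(PP\S)  lex  "map"
[3,4] (PP\S)/S  lex  "bone"
[4,5] S  lex  "idea"
[3,5] PP\S  >  k=4
[2,5] PP  >  k=3
[5,6] (S\(PP/N))\PP  lex  "gave"
[2,6] S\(PP/N)  <  k=5
[0,6] S  <  k=2

[0,6] S   <
  [0,2] PP/N   >
    [0,1] "a" : (PP/N)/PP
    [1,2] "with" : PP
  [2,6] S\(PP/N)   <
    [2,5] PP   >
      [2,3] "map" : PP/(PP\S)
      [3,5] PP\S   >
        [3,4] "bone" : (PP\S)/S
        [4,5] "idea" : S
    [5,6] "gave" : (S\(PP/N))\PP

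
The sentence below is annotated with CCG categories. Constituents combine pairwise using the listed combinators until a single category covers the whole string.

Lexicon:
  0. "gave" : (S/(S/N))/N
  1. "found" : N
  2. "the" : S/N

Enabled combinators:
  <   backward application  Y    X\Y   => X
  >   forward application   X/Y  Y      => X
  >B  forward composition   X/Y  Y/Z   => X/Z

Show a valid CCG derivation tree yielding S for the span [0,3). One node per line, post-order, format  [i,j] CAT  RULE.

[0,1] (S/(S/N))/N  lex  "gave"
[1,2] N  lex  "found"
[0,2] S/(S/N)  >  k=1
[2,3] S/N  lex  "the"
[0,3] S  >  k=2

[0,3] S   >
  [0,2] S/(S/N)   >
    [0,1] "gave" : (S/(S/N))/N
    [1,2] "found" : N
  [2,3] "the" : S/N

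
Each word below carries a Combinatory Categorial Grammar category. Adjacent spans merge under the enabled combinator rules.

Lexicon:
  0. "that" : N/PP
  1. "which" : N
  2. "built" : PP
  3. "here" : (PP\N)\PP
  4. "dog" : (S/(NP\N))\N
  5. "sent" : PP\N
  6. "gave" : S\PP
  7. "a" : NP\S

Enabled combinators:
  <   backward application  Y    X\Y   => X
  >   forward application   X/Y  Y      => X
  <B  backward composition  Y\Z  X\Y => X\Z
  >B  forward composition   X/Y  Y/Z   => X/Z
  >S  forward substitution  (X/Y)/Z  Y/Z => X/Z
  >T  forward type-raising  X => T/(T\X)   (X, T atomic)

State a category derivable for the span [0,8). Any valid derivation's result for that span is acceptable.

[0,8] S   >
  [0,5] S/(NP\N)   <
    [0,4] N   >
      [0,1] "that" : N/PP
      [1,4] PP   <
        [1,2] "which" : N
        [2,4] PP\N   <
          [2,3] "built" : PP
          [3,4] "here" : (PP\N)\PP
    [4,5] "dog" : (S/(NP\N))\N
  [5,8] NP\N   <B
    [5,6] "sent" : PP\N
    [6,8] NP\PP   <B
      [6,7] "gave" : S\PP
      [7,8] "a" : NP\S

S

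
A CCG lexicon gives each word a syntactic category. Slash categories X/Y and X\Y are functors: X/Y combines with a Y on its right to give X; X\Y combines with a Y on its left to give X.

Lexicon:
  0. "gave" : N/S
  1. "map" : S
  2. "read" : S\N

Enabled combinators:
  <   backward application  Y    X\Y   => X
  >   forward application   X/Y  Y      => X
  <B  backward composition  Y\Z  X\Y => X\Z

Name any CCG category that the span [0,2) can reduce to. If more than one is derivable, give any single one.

N

[0,3] S   <
  [0,2] N   >
    [0,1] "gave" : N/S
    [1,2] "map" : S
  [2,3] "read" : S\N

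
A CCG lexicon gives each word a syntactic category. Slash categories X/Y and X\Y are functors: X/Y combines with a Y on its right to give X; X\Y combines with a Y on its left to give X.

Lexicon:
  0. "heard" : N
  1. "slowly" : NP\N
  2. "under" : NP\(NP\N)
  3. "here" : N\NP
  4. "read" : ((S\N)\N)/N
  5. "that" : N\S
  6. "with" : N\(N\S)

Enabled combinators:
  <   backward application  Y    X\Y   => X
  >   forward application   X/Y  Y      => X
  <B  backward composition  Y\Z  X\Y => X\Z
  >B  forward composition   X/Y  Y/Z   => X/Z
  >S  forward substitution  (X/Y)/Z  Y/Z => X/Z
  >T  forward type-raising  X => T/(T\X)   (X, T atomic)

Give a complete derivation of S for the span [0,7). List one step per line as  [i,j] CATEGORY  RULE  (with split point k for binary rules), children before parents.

[0,1] N  lex  "heard"
[1,2] NP\N  lex  "slowly"
[2,3] NP\(NP\N)  lex  "under"
[1,3] NP  <  k=2
[3,4] N\NP  lex  "here"
[1,4] N  <  k=3
[4,5] ((S\N)\N)/N  lex  "read"
[5,6] N\S  lex  "that"
[6,7] N\(N\S)  lex  "with"
[5,7] N  <  k=6
[4,7] (S\N)\N  >  k=5
[1,7] S\N  <  k=4
[0,7] S  <  k=1

[0,7] S   <
  [0,1] "heard" : N
  [1,7] S\N   <
    [1,4] N   <
      [1,3] NP   <
        [1,2] "slowly" : NP\N
        [2,3] "under" : NP\(NP\N)
      [3,4] "here" : N\NP
    [4,7] (S\N)\N   >
      [4,5] "read" : ((S\N)\N)/N
      [5,7] N   <
        [5,6] "that" : N\S
        [6,7] "with" : N\(N\S)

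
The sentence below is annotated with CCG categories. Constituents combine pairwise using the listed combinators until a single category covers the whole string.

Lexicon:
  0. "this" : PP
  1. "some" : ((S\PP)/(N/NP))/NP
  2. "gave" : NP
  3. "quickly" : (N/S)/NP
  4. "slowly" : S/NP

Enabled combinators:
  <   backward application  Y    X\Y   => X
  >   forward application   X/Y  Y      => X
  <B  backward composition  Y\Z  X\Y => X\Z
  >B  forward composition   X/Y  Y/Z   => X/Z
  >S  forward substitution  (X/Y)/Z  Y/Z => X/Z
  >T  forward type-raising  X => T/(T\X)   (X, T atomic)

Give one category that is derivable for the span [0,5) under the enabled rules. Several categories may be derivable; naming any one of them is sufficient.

S

[0,5] S   <
  [0,1] "this" : PP
  [1,5] S\PP   >
    [1,3] (S\PP)/(N/NP)   >
      [1,2] "some" : ((S\PP)/(N/NP))/NP
      [2,3] "gave" : NP
    [3,5] N/NP   >S
      [3,4] "quickly" : (N/S)/NP
      [4,5] "slowly" : S/NP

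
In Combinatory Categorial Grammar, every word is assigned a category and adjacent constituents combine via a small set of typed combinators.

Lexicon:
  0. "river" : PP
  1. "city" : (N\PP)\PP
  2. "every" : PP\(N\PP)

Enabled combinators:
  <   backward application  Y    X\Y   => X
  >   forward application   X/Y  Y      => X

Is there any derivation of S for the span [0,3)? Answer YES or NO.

PP (N\PP)\PP PP\(N\PP)
CKY chart[0,3] = {PP}; S ∉ chart

NO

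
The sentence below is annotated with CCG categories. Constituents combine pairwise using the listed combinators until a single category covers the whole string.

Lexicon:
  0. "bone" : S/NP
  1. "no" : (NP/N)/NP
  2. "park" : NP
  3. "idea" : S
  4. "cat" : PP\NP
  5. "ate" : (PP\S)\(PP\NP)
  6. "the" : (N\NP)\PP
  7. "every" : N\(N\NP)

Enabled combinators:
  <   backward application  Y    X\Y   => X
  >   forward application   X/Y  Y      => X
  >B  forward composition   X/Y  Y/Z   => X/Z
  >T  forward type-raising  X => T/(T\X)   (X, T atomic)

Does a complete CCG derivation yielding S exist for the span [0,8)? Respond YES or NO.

[0,8] S   >
  [0,3] S/N   >B
    [0,1] "bone" : S/NP
    [1,3] NP/N   >
      [1,2] "no" : (NP/N)/NP
      [2,3] "park" : NP
  [3,8] N   <
    [3,7] N\NP   <
      [3,6] PP   <
        [3,4] "idea" : S
        [4,6] PP\S   <
          [4,5] "cat" : PP\NP
          [5,6] "ate" : (PP\S)\(PP\NP)
      [6,7] "the" : (N\NP)\PP
    [7,8] "every" : N\(N\NP)

YES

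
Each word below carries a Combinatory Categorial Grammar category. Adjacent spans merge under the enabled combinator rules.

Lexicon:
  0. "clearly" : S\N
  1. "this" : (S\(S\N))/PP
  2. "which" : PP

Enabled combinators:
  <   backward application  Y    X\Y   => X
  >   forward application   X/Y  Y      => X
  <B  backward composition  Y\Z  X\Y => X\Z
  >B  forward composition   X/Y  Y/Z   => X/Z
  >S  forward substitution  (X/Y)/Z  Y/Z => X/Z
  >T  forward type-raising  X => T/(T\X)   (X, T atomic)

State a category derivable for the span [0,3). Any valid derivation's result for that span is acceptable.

S

[0,3] S   <
  [0,1] "clearly" : S\N
  [1,3] S\(S\N)   >
    [1,2] "this" : (S\(S\N))/PP
    [2,3] "which" : PP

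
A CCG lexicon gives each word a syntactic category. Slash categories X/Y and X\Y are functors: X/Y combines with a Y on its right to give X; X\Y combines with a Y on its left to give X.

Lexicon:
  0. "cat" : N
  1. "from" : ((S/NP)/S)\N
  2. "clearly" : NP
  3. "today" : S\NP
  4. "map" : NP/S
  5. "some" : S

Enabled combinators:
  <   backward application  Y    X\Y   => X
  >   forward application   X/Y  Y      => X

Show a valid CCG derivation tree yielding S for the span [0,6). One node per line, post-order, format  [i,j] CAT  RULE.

[0,1] N  lex  "cat"
[1,2] ((S/NP)/S)\N  lex  "from"
[0,2] (S/NP)/S  <  k=1
[2,3] NP  lex  "clearly"
[3,4] S\NP  lex  "today"
[2,4] S  <  k=3
[0,4] S/NP  >  k=2
[4,5] NP/S  lex  "map"
[5,6] S  lex  "some"
[4,6] NP  >  k=5
[0,6] S  >  k=4

[0,6] S   >
  [0,4] S/NP   >
    [0,2] (S/NP)/S   <
      [0,1] "cat" : N
      [1,2] "from" : ((S/NP)/S)\N
    [2,4] S   <
      [2,3] "clearly" : NP
      [3,4] "today" : S\NP
  [4,6] NP   >
    [4,5] "map" : NP/S
    [5,6] "some" : S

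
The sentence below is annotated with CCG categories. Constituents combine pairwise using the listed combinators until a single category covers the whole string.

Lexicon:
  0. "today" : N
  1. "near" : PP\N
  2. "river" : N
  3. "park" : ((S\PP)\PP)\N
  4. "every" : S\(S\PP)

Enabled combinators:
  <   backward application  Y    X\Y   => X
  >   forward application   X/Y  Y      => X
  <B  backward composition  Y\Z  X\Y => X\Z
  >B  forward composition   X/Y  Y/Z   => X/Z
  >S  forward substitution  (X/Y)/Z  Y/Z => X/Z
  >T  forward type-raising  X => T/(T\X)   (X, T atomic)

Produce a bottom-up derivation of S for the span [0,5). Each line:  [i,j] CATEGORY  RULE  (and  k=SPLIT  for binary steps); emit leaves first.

[0,5] S   <
  [0,4] S\PP   <
    [0,2] PP   <
      [0,1] "today" : N
      [1,2] "near" : PP\N
    [2,4] (S\PP)\PP   <
      [2,3] "river" : N
      [3,4] "park" : ((S\PP)\PP)\N
  [4,5] "every" : S\(S\PP)

[0,1] N  lex  "today"
[1,2] PP\N  lex  "near"
[0,2] PP  <  k=1
[2,3] N  lex  "river"
[3,4] ((S\PP)\PP)\N  lex  "park"
[2,4] (S\PP)\PP  <  k=3
[0,4] S\PP  <  k=2
[4,5] S\(S\PP)  lex  "every"
[0,5] S  <  k=4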